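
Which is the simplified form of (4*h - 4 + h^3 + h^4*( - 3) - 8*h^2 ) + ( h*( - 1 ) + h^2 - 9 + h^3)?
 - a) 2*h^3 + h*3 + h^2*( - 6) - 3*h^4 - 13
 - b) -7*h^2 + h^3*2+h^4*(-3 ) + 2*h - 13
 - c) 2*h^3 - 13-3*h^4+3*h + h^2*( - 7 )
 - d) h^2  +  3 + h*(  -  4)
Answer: c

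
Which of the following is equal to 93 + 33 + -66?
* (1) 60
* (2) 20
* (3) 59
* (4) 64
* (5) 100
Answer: 1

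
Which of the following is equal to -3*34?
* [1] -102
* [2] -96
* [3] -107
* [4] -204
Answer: 1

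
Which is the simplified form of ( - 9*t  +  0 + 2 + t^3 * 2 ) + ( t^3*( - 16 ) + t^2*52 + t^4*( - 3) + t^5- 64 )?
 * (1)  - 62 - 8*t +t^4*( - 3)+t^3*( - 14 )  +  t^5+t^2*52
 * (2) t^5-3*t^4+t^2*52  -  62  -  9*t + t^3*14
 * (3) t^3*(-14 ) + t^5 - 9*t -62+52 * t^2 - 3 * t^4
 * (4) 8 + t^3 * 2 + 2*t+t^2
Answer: 3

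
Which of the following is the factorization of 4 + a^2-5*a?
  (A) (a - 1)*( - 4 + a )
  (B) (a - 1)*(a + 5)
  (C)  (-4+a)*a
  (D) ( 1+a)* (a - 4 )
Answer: A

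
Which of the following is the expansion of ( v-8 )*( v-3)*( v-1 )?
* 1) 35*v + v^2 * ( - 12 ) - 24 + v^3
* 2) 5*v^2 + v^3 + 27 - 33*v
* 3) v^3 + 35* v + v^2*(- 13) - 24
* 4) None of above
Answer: 1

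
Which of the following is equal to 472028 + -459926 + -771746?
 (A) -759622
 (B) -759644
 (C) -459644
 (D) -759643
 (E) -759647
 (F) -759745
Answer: B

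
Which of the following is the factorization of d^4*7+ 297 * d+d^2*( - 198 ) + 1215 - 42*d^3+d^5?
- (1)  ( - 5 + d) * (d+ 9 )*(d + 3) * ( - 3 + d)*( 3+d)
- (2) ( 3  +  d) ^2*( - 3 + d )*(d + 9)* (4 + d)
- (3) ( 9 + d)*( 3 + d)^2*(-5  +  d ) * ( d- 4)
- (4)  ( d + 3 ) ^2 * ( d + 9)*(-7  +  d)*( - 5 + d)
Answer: 1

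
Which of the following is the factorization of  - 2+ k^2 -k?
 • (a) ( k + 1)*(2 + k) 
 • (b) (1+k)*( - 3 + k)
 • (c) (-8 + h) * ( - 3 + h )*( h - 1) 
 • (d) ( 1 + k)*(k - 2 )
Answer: d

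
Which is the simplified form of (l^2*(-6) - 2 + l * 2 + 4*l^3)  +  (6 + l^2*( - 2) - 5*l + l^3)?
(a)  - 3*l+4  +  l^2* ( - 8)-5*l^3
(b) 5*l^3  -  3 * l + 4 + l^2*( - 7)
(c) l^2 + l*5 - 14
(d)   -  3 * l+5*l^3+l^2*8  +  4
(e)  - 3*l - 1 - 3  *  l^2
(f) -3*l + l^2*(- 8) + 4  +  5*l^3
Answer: f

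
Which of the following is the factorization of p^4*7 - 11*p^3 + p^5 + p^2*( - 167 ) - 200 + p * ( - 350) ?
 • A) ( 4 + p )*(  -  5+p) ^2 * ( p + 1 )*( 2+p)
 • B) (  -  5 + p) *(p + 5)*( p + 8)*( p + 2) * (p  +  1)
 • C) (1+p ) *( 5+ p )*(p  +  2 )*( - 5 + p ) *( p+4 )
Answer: C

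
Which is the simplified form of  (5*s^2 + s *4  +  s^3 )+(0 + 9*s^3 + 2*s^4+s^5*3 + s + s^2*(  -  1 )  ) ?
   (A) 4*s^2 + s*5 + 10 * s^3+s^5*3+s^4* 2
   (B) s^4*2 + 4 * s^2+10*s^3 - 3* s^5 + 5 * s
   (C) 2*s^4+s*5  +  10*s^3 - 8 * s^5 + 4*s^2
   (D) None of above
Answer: A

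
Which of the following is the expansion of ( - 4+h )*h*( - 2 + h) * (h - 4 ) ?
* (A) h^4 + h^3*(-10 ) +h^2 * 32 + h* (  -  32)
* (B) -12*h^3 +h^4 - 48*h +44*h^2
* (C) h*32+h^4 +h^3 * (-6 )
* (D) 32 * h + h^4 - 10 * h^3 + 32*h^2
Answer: A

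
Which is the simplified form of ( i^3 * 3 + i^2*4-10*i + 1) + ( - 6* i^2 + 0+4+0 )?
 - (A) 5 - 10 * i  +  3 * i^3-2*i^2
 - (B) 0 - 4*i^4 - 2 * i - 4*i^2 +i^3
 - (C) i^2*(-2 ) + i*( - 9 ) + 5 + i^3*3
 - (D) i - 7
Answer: A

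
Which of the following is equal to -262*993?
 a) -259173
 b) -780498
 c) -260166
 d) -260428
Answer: c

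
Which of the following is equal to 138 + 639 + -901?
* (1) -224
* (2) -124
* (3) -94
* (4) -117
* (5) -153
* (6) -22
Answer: 2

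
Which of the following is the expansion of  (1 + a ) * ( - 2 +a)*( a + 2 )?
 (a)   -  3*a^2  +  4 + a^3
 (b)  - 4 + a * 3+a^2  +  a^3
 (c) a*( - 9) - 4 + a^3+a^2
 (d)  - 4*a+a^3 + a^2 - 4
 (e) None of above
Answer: d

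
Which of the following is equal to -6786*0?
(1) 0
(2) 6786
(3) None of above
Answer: 1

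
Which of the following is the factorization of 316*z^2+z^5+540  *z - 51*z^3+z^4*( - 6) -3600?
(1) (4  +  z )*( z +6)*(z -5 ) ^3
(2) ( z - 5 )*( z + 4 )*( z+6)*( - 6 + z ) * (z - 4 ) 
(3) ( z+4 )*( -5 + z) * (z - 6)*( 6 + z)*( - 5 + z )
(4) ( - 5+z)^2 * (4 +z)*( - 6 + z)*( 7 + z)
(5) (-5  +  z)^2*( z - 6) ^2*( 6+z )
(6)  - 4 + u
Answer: 3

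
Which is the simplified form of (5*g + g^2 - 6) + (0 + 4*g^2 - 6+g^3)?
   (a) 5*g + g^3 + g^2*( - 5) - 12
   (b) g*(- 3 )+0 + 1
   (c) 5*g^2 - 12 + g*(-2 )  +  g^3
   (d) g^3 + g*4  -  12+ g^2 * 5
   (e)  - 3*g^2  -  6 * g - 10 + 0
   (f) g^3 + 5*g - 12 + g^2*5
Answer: f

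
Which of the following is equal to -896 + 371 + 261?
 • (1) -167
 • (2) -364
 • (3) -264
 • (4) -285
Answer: 3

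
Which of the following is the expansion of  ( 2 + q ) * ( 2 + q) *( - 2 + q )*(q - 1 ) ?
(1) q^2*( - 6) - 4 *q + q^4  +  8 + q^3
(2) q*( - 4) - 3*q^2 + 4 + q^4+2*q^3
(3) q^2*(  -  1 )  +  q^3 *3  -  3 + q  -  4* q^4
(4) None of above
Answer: 1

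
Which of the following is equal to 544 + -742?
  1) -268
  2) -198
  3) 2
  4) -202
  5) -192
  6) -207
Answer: 2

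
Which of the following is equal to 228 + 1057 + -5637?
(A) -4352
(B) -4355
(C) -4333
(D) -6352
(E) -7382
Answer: A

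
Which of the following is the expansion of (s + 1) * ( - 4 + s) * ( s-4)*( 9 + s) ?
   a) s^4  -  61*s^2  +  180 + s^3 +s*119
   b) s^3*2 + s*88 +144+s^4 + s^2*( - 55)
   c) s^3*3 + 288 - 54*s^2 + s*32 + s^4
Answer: b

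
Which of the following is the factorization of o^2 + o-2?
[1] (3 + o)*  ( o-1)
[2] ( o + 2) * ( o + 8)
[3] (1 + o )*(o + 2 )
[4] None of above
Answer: 4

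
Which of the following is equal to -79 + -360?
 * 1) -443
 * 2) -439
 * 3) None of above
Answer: 2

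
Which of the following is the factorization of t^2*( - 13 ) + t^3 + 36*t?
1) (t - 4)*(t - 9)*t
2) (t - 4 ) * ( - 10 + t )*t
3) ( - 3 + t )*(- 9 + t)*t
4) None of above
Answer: 1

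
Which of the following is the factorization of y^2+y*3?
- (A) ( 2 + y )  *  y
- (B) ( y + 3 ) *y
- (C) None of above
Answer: B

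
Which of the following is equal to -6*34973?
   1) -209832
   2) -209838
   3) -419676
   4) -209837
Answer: 2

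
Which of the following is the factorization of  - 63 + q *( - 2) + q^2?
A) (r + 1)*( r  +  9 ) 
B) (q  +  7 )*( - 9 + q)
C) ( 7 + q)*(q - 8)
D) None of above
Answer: B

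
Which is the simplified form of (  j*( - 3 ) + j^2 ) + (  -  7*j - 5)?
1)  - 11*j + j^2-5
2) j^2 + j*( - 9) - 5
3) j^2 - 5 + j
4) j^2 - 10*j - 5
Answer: 4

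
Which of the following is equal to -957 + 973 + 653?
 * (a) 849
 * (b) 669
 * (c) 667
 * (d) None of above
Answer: b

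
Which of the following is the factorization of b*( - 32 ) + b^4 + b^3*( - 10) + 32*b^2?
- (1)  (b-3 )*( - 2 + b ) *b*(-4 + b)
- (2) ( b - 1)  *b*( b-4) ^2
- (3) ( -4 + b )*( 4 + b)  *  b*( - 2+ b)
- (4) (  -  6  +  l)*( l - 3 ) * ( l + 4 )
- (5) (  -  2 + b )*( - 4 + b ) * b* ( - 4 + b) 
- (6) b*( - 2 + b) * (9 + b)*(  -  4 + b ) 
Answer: 5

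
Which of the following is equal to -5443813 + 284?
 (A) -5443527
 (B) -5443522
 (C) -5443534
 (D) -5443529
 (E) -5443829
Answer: D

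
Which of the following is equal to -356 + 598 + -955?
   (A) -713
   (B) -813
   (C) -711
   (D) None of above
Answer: A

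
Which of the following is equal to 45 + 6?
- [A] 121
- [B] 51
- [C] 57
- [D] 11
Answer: B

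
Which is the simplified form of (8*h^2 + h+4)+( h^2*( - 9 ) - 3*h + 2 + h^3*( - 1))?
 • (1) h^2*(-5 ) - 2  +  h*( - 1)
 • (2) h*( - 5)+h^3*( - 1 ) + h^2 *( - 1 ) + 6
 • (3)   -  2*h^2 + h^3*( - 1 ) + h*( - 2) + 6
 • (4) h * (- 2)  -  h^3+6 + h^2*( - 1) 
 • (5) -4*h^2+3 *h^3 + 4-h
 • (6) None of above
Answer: 4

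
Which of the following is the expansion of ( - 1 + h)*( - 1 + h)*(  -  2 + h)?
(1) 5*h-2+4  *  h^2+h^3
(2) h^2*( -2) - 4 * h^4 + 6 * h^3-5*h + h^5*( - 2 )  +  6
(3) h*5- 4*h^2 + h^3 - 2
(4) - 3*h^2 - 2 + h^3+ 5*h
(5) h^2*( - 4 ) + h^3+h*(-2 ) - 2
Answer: 3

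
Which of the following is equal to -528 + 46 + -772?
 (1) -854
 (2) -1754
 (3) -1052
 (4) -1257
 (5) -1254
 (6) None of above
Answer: 5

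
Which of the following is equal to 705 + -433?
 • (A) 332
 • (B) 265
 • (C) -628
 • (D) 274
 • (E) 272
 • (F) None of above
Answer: E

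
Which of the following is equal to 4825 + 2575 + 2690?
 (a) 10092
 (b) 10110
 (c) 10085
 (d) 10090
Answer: d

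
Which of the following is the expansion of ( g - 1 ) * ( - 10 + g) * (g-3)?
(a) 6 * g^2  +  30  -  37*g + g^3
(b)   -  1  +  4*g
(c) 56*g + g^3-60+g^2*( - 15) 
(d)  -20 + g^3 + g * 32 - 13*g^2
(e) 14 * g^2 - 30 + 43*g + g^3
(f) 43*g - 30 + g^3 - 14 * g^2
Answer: f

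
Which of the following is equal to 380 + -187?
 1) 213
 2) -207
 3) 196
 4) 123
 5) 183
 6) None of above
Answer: 6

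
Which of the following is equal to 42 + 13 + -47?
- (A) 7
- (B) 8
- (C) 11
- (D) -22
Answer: B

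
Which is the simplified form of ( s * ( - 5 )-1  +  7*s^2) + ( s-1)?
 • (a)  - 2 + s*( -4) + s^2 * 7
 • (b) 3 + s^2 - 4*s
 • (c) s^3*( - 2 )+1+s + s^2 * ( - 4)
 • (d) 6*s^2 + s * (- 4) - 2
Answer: a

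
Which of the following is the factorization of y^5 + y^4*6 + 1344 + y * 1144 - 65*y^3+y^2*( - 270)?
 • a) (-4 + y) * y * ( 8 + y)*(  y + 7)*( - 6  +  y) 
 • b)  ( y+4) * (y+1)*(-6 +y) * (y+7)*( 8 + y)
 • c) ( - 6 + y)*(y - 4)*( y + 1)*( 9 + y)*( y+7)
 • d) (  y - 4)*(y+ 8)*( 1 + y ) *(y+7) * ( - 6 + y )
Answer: d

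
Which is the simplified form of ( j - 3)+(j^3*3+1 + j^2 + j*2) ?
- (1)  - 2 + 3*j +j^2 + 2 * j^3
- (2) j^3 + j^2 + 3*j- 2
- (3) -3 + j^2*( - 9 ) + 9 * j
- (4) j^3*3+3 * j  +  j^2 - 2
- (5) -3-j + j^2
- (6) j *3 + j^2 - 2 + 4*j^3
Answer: 4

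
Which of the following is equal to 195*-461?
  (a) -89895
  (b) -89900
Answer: a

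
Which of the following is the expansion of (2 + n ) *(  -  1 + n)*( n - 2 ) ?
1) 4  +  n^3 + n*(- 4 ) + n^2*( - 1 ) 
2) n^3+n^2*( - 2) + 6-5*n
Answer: 1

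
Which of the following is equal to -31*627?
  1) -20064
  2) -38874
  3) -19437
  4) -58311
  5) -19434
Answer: 3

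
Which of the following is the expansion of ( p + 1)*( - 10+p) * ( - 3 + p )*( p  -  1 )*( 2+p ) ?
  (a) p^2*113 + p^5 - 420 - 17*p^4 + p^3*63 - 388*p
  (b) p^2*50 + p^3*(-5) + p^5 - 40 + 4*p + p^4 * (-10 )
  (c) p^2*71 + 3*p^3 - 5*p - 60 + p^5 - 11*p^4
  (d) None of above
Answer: d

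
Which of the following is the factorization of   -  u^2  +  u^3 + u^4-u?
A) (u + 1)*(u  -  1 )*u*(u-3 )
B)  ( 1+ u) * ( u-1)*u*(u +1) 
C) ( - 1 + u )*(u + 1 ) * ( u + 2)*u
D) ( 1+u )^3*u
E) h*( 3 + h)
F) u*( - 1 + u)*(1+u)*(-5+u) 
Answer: B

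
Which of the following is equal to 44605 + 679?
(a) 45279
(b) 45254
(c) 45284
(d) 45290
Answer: c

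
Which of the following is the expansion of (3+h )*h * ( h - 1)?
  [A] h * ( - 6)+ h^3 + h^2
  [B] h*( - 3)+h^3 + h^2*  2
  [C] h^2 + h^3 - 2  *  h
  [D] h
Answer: B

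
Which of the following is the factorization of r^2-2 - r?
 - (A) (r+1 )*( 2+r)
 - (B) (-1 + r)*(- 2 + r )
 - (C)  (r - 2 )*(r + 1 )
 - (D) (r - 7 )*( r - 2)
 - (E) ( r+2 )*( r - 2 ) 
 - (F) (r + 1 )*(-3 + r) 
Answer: C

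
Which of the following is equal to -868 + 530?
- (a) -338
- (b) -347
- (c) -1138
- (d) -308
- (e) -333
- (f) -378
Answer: a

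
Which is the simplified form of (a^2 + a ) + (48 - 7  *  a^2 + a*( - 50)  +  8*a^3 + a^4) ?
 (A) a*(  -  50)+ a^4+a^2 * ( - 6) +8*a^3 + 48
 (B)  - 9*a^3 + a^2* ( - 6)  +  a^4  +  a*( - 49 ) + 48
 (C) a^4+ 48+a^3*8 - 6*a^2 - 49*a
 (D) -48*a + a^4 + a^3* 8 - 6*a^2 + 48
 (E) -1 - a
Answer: C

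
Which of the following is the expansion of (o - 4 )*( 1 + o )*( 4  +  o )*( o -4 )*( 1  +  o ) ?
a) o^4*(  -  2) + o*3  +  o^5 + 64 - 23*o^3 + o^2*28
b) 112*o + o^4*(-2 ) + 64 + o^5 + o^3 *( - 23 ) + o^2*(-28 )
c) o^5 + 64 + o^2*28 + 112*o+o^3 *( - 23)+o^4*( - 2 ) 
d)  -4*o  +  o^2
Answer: c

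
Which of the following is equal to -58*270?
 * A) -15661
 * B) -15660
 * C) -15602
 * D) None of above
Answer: B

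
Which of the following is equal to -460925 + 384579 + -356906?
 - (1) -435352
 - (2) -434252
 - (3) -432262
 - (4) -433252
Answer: 4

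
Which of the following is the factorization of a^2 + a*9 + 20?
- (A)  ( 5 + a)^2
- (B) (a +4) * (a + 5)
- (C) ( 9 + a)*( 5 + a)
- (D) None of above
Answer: B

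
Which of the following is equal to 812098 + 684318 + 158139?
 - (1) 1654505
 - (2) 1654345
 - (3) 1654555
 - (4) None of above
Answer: 3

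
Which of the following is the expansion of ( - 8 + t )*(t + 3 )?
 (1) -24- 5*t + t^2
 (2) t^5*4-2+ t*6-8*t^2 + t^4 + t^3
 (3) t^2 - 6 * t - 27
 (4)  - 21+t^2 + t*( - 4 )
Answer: 1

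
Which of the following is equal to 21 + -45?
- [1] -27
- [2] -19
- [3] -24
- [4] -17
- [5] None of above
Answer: 3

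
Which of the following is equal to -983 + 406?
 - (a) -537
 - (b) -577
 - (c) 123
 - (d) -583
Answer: b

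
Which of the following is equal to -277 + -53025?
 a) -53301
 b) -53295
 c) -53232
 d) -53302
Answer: d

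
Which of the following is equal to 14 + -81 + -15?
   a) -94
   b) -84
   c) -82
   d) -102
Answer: c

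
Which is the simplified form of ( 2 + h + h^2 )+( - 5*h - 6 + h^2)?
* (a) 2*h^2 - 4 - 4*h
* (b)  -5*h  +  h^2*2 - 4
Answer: a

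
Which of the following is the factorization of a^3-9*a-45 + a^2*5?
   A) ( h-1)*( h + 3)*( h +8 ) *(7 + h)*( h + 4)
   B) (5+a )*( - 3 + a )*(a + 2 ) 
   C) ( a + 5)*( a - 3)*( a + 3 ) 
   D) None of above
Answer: C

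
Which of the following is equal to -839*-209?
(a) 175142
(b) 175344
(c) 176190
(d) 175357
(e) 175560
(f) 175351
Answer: f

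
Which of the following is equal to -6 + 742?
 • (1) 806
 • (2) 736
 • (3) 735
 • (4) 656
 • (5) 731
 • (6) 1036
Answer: 2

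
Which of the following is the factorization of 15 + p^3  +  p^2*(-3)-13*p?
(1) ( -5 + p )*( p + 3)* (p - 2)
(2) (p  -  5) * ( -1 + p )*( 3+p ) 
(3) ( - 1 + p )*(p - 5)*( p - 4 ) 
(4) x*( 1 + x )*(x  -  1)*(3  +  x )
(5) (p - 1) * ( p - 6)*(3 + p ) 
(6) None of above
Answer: 2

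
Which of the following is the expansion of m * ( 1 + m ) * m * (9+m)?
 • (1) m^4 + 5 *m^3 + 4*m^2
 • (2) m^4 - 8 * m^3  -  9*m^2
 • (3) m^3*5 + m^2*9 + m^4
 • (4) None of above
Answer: 4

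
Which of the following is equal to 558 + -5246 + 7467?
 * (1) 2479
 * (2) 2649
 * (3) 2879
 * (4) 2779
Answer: 4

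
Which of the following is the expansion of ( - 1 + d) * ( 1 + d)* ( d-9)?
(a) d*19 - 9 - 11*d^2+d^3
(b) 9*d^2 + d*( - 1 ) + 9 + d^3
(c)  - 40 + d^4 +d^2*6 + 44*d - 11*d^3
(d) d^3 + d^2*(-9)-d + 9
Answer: d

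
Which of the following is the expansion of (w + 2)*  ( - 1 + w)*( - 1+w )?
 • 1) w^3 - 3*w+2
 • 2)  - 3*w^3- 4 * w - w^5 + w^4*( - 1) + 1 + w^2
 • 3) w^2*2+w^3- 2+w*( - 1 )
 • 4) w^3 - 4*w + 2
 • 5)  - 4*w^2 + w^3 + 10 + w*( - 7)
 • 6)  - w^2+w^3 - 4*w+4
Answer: 1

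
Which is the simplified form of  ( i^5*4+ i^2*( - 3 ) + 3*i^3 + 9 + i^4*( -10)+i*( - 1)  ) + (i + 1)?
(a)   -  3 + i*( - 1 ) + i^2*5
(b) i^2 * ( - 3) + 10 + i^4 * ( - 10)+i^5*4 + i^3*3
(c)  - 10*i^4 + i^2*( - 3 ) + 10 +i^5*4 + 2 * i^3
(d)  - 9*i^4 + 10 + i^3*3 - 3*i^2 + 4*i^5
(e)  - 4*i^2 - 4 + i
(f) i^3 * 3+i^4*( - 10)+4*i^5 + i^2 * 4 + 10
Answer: b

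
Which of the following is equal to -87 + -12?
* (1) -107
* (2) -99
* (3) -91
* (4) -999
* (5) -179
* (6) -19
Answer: 2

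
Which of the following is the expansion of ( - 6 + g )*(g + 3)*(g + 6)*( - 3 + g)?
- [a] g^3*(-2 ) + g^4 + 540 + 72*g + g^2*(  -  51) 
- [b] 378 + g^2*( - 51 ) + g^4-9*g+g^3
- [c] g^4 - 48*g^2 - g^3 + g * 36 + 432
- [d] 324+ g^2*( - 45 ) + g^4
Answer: d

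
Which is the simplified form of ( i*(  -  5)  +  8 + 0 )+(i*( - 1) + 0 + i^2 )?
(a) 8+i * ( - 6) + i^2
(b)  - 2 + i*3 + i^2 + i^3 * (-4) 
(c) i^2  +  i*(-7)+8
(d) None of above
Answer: a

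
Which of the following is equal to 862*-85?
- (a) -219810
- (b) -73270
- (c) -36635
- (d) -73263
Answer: b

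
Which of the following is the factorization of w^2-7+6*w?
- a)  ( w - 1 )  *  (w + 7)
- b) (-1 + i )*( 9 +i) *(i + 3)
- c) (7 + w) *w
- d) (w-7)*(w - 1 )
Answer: a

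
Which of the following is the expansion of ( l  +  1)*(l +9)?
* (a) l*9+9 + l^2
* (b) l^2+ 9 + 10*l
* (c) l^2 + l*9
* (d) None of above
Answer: b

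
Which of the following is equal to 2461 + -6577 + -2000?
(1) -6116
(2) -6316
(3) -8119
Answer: 1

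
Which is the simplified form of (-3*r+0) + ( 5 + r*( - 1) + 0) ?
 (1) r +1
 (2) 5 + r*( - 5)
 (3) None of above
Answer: 3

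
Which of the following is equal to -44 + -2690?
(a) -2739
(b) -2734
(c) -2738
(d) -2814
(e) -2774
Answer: b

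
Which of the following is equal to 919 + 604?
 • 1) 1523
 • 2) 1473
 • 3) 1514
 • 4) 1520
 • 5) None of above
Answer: 1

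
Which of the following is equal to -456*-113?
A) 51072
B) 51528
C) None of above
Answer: B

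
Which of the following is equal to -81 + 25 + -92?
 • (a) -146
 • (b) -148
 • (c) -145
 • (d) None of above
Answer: b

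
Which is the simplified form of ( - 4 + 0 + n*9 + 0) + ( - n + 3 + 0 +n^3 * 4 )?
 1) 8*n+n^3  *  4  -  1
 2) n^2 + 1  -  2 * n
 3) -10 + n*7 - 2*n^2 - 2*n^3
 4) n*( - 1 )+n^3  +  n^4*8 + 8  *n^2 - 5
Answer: 1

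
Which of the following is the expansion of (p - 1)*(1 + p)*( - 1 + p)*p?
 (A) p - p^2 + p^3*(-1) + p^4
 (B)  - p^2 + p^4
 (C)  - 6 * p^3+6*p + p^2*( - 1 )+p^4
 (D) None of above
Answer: A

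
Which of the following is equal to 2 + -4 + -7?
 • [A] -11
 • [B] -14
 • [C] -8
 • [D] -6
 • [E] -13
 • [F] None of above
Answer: F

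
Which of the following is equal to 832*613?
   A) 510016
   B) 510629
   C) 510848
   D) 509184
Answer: A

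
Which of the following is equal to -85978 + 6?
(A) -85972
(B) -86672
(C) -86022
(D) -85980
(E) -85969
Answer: A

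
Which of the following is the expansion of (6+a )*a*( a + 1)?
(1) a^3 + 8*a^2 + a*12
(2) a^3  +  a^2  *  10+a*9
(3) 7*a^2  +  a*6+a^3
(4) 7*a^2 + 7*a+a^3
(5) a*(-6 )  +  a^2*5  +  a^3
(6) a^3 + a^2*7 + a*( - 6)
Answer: 3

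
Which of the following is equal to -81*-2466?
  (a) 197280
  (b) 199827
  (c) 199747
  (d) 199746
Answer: d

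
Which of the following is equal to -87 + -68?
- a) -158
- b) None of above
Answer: b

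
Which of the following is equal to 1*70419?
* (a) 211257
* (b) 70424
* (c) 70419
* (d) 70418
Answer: c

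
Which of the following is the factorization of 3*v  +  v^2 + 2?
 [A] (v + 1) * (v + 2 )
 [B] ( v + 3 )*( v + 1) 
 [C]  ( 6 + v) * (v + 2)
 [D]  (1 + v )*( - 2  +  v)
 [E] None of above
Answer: A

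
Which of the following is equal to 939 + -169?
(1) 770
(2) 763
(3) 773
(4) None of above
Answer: 1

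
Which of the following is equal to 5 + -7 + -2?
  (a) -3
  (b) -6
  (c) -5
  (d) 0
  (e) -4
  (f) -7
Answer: e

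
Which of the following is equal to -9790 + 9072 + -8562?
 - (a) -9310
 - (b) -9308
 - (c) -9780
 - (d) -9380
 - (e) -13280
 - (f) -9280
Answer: f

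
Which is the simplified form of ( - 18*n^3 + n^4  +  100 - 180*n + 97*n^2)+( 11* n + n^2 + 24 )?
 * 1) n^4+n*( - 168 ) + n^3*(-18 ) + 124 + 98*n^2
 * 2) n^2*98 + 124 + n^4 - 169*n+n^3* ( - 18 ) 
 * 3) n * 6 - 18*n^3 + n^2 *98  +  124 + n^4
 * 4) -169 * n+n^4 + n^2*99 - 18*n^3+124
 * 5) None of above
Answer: 2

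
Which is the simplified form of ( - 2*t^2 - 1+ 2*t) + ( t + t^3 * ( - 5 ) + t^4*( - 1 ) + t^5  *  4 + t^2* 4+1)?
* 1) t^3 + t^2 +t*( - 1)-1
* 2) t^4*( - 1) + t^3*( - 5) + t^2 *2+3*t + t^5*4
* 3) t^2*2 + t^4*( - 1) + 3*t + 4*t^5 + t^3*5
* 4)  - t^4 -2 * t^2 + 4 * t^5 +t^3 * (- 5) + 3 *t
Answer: 2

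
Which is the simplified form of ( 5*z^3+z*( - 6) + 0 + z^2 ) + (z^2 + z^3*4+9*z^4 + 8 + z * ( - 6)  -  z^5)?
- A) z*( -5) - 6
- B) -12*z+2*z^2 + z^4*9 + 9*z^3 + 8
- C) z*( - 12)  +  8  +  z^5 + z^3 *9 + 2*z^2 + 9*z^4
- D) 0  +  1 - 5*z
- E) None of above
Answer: E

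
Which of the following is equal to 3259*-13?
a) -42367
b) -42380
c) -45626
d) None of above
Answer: a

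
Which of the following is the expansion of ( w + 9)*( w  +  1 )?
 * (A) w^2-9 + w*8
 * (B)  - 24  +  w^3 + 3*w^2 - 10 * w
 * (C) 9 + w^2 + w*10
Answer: C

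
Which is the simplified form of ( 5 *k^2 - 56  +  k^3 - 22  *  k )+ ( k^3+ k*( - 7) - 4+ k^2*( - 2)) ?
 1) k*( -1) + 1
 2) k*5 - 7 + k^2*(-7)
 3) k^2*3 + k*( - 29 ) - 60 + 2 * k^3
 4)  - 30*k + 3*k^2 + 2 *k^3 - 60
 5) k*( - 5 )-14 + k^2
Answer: 3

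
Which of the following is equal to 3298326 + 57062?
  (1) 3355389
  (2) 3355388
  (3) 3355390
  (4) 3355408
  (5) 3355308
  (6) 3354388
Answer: 2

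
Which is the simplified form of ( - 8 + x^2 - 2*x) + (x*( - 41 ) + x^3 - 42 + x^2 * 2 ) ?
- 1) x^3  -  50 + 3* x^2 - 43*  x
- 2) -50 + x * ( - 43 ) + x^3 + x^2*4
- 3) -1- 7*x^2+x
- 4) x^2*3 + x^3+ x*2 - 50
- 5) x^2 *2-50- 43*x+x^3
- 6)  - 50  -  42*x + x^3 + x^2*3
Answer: 1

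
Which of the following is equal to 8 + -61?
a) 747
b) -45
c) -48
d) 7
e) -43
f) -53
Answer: f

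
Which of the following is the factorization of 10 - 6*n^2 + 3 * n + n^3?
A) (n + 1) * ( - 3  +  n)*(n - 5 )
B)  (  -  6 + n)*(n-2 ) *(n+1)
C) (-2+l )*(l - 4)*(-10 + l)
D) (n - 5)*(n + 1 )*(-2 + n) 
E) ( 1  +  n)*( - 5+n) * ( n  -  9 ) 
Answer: D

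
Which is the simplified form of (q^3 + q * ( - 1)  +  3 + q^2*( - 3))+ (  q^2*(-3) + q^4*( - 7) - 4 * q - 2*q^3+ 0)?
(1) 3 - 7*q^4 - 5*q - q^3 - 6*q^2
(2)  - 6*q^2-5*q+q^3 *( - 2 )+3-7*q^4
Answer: 1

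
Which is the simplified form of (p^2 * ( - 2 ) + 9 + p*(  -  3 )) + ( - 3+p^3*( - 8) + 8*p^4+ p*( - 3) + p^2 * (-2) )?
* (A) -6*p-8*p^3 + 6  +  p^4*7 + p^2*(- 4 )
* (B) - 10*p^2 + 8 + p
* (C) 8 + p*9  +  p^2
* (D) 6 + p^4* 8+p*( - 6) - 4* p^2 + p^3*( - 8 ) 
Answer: D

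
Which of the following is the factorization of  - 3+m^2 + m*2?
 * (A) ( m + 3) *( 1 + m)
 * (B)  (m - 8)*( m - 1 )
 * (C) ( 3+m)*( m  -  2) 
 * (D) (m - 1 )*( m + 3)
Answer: D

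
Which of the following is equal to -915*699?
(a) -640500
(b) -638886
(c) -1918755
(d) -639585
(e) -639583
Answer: d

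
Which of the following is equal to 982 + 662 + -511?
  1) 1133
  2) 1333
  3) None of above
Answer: 1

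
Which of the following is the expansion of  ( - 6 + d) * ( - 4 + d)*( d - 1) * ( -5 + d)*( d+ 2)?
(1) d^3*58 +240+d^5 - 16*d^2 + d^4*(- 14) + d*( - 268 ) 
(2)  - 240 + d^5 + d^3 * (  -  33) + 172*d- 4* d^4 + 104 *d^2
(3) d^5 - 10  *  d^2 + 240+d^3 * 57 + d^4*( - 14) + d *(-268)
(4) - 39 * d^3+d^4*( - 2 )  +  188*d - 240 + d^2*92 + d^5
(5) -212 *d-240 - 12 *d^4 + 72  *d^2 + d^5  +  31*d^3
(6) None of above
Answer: 6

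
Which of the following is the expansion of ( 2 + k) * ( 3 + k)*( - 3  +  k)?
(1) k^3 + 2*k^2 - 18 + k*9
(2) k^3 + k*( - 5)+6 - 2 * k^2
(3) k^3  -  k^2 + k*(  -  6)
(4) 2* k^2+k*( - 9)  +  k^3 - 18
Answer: 4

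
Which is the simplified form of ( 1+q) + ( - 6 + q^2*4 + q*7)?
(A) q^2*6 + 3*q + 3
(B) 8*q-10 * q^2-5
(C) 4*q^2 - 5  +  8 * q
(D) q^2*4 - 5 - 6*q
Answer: C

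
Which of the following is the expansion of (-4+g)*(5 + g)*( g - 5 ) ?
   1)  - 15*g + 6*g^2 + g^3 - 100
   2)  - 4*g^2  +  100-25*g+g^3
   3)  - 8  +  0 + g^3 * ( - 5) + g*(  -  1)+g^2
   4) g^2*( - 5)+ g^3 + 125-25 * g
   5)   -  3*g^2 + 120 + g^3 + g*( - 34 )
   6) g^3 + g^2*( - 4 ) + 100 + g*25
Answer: 2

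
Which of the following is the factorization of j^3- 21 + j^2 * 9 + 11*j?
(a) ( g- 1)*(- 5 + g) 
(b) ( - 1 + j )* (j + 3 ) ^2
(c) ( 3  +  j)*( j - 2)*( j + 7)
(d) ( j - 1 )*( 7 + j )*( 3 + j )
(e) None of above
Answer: d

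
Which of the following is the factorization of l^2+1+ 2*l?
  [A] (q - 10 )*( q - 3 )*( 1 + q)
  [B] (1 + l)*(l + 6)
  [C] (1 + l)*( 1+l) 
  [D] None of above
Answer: C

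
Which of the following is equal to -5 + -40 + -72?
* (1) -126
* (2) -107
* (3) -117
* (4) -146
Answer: 3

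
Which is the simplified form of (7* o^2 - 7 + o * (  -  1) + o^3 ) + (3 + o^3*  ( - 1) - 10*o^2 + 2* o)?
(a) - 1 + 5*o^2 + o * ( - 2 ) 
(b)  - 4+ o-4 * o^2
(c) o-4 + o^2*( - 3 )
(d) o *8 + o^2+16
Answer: c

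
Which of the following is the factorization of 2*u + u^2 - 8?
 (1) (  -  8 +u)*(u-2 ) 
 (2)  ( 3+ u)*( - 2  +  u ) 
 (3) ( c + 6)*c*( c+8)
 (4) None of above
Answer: 4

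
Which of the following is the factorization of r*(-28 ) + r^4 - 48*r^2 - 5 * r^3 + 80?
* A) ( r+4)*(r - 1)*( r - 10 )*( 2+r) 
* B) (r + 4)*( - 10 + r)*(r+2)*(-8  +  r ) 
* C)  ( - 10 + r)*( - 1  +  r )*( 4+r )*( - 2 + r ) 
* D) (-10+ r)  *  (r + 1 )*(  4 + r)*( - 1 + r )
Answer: A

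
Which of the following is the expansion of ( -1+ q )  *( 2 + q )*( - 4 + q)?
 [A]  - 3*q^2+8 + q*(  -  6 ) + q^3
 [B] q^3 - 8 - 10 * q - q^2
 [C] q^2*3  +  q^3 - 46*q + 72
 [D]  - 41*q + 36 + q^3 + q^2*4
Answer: A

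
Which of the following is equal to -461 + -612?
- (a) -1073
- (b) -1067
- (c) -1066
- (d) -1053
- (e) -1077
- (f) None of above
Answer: a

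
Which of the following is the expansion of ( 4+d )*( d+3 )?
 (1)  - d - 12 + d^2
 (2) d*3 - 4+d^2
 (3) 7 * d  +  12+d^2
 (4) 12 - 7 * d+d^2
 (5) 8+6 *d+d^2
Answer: 3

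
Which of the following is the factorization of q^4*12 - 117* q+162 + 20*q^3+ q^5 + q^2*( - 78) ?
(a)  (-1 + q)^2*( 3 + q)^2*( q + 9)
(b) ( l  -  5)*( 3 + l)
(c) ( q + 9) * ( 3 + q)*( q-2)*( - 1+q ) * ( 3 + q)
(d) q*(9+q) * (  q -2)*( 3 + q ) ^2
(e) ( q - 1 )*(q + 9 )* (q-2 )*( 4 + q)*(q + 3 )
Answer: c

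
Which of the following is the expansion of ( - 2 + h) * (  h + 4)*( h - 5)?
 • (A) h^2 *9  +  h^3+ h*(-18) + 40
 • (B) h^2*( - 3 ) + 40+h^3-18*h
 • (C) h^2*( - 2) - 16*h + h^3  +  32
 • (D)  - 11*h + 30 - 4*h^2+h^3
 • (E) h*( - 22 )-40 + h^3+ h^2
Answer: B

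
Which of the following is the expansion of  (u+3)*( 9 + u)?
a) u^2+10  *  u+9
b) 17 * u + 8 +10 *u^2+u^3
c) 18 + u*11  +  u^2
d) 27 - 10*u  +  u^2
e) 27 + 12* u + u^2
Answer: e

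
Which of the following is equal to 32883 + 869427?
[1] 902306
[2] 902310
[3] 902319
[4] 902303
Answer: 2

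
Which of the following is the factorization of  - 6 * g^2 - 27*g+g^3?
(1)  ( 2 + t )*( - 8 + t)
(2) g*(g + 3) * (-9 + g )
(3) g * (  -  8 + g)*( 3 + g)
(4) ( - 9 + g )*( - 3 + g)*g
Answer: 2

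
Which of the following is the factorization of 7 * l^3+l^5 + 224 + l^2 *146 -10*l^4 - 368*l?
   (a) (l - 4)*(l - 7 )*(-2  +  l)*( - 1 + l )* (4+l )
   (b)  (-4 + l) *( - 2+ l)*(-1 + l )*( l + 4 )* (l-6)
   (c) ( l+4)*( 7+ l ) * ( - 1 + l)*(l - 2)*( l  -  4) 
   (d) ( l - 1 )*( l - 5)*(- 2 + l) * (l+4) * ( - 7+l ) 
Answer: a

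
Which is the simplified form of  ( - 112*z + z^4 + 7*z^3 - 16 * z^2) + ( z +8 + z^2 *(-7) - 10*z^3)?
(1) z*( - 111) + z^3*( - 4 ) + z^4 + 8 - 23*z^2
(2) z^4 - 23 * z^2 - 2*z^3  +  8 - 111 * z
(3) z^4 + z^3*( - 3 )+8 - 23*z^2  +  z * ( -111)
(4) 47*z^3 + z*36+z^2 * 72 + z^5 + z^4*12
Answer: 3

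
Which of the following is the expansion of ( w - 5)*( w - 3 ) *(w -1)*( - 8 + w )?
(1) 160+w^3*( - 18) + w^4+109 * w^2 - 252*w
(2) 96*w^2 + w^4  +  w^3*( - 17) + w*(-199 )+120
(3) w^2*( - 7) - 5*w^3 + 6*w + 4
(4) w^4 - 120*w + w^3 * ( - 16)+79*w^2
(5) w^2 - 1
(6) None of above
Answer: 6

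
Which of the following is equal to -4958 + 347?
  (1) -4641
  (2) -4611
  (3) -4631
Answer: 2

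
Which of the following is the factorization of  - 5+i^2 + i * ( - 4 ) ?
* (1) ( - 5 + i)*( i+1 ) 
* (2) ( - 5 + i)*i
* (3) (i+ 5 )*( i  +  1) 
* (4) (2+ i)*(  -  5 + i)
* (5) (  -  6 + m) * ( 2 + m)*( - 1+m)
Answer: 1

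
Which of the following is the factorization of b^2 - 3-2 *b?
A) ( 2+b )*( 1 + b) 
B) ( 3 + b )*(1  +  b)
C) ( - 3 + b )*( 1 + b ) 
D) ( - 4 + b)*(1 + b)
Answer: C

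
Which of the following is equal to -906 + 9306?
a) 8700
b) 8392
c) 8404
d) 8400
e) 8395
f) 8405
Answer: d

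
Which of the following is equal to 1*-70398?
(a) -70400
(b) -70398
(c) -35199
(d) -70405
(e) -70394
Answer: b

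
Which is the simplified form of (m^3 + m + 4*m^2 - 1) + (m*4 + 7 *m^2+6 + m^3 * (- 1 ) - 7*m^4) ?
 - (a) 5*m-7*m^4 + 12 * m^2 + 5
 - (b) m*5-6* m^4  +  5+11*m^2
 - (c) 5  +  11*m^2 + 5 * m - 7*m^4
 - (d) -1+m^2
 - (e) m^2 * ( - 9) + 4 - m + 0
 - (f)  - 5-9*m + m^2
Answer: c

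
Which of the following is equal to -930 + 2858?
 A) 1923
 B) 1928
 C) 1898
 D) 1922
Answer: B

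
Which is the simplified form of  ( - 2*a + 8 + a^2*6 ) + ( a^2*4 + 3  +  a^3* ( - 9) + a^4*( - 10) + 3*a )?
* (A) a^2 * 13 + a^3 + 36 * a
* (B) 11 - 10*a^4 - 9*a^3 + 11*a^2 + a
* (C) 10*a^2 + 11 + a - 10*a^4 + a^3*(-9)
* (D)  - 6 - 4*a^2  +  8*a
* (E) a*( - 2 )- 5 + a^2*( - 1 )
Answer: C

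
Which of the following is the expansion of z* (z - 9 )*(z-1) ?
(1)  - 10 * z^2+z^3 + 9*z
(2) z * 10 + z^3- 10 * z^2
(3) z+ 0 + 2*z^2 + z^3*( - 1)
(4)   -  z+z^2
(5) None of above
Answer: 1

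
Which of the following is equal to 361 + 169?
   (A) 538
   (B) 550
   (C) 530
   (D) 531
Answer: C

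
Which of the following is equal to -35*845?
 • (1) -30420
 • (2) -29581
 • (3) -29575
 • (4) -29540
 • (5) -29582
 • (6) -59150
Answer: 3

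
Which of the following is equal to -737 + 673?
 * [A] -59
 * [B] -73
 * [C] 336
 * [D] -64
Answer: D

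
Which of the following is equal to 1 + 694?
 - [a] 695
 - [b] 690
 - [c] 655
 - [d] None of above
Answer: a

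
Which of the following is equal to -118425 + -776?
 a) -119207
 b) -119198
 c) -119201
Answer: c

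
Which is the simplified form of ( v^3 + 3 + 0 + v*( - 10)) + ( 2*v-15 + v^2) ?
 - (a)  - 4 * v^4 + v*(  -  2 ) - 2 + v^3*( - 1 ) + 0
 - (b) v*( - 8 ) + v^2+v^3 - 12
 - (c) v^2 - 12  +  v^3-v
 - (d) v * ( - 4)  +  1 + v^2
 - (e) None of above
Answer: b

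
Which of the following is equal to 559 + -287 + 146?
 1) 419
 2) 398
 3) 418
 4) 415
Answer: 3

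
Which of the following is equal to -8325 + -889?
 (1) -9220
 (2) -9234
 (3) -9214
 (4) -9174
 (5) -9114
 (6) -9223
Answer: 3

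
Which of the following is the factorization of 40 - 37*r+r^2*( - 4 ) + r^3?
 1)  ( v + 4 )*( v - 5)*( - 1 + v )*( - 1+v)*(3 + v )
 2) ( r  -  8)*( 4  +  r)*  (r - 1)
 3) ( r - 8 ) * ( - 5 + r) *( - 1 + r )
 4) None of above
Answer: 4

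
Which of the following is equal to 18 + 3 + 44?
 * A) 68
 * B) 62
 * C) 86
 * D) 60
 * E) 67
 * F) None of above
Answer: F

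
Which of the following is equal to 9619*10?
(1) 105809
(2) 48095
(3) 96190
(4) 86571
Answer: 3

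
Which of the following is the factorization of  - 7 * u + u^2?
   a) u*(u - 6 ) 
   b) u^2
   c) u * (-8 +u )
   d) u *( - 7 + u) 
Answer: d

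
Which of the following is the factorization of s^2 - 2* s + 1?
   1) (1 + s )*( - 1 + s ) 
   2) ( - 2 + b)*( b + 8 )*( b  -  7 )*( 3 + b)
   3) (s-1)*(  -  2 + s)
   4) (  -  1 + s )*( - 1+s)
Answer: 4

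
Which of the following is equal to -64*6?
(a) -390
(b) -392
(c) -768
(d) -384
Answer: d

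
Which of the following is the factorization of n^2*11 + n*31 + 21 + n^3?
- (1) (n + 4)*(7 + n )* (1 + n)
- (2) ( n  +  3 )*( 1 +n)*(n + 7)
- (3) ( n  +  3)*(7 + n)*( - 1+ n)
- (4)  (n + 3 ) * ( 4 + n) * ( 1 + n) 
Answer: 2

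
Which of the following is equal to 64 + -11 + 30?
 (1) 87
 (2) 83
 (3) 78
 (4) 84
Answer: 2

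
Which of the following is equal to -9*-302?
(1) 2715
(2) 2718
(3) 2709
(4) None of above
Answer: 2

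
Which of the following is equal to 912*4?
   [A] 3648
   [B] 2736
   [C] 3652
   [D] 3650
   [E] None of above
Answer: A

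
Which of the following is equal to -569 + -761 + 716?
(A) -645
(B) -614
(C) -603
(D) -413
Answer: B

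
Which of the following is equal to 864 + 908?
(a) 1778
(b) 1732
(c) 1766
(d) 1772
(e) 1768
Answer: d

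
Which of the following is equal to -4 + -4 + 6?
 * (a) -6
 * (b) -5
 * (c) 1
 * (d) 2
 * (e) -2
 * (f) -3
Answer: e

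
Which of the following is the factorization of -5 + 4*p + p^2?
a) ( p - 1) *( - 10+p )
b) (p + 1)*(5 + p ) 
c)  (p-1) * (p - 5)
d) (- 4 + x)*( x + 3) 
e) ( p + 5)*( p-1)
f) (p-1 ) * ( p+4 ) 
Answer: e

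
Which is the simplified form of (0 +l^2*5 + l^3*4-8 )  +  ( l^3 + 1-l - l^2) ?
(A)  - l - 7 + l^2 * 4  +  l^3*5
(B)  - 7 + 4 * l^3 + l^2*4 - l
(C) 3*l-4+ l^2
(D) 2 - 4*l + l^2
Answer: A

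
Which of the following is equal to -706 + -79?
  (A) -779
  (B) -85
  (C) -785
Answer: C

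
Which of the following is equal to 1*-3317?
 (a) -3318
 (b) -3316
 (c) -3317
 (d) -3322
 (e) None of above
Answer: c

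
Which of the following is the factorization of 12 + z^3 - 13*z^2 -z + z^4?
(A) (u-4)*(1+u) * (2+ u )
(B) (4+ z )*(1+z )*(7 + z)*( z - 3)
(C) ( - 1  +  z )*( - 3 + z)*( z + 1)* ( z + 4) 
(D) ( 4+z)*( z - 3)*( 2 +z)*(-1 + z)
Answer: C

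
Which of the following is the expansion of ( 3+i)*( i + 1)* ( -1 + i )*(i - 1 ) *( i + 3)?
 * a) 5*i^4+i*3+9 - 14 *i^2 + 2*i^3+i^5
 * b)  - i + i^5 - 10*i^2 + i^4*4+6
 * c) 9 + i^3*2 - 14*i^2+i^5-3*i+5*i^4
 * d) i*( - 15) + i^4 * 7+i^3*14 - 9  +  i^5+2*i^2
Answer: c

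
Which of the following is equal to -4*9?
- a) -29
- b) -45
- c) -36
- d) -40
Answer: c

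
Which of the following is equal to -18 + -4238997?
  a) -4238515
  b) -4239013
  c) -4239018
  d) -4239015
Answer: d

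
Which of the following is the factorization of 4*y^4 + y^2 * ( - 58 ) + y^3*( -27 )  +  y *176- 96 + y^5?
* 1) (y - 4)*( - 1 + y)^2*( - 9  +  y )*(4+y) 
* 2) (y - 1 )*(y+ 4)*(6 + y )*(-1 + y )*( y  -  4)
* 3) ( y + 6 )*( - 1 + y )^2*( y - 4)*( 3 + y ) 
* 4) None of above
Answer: 2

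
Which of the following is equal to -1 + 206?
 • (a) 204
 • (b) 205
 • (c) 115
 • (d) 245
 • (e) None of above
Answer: b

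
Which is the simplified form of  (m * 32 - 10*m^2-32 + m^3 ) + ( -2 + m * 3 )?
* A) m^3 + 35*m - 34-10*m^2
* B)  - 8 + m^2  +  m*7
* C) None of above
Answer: A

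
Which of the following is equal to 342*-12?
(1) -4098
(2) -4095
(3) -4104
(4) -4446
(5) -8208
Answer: 3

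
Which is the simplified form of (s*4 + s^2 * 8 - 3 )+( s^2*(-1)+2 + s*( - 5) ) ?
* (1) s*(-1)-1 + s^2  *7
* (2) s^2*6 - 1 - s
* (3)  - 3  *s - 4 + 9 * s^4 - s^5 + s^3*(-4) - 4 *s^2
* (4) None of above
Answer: 1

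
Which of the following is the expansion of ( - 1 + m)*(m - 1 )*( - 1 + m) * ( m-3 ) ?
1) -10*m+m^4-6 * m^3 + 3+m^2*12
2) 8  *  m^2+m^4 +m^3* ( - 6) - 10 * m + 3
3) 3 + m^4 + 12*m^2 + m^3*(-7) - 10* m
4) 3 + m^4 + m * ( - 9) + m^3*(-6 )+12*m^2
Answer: 1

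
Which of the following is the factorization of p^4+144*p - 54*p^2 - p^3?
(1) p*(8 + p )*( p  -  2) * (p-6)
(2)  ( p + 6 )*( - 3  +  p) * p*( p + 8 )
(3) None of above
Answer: 3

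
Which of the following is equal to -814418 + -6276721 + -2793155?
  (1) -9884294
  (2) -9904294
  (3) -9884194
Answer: 1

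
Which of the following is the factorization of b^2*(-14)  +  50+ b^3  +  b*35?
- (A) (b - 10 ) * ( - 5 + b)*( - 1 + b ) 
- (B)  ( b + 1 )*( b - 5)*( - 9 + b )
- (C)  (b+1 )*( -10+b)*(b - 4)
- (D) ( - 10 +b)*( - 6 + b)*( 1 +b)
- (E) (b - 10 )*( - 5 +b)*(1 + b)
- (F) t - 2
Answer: E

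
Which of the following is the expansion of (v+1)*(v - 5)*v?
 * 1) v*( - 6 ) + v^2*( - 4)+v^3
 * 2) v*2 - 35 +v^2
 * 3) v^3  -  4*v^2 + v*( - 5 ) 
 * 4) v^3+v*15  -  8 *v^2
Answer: 3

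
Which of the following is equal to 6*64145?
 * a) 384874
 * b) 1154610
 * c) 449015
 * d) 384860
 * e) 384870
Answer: e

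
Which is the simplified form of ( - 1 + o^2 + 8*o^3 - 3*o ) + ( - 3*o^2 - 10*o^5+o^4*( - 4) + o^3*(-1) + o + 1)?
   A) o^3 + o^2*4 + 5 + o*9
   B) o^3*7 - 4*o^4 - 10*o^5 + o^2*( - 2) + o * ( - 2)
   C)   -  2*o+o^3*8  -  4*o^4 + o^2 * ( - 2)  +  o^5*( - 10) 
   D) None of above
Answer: B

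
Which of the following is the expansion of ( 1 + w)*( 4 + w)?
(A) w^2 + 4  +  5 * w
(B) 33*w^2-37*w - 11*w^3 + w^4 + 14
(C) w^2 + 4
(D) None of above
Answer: A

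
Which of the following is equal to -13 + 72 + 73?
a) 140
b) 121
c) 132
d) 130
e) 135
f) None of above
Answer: c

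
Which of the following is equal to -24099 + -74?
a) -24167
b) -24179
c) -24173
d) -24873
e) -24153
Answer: c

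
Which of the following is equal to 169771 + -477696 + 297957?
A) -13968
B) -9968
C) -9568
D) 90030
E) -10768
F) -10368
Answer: B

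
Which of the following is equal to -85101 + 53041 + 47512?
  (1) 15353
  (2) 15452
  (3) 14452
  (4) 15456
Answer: 2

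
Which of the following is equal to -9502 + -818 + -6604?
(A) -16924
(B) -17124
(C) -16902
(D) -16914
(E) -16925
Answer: A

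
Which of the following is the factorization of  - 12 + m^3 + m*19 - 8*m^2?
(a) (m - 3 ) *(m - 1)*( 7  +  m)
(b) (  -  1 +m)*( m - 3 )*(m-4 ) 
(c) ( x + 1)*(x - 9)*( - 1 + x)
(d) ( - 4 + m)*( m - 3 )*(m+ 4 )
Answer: b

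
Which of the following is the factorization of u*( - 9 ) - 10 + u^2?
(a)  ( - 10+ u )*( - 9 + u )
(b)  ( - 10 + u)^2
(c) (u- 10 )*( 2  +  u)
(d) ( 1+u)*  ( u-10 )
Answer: d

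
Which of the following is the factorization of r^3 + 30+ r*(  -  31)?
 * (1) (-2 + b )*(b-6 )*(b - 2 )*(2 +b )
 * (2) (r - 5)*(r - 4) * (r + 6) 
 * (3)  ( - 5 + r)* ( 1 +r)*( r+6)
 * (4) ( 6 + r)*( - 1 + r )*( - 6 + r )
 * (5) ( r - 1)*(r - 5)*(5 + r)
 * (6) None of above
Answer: 6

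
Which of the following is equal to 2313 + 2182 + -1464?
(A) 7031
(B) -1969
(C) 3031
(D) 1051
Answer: C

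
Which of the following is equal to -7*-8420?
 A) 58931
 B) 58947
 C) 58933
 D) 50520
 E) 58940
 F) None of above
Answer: E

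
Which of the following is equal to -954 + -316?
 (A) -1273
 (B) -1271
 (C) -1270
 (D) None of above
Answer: C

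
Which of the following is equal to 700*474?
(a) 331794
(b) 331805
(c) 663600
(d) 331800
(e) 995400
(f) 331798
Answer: d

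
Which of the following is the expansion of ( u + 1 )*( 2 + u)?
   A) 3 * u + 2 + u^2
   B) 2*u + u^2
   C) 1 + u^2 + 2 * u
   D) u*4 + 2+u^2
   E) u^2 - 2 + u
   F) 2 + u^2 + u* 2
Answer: A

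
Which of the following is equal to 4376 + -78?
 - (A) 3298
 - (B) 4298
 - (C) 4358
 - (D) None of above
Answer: B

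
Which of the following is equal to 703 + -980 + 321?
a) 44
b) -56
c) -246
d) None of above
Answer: a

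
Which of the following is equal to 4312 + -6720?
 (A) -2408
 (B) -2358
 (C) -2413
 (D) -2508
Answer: A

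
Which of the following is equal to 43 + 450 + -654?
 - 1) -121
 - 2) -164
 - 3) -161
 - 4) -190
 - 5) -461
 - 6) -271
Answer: 3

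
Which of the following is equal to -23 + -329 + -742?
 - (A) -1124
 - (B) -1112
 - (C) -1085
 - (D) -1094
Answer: D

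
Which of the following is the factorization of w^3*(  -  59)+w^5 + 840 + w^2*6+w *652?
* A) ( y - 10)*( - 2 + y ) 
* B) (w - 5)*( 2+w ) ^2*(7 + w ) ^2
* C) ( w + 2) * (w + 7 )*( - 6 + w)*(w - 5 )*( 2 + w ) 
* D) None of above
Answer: C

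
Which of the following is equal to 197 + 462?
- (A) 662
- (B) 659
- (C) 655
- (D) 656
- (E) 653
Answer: B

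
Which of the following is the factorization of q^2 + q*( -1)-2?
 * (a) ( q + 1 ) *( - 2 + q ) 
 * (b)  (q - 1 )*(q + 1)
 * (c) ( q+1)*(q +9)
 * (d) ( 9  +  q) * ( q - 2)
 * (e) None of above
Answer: a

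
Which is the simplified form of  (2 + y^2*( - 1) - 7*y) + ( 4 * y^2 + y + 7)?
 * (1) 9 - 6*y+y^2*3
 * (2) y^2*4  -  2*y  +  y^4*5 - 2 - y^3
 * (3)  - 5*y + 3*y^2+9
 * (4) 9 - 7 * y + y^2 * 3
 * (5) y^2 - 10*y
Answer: 1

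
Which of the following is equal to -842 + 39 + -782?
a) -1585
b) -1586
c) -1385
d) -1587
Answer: a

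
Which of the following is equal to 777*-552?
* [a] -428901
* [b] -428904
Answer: b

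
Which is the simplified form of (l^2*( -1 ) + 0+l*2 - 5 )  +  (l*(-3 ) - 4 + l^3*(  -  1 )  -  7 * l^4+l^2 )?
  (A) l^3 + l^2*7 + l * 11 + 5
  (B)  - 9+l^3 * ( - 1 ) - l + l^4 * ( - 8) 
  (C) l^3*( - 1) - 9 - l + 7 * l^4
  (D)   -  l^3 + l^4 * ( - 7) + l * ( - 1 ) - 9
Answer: D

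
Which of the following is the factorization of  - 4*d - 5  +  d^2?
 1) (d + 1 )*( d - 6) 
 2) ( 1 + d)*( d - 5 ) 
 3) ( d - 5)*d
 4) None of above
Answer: 2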